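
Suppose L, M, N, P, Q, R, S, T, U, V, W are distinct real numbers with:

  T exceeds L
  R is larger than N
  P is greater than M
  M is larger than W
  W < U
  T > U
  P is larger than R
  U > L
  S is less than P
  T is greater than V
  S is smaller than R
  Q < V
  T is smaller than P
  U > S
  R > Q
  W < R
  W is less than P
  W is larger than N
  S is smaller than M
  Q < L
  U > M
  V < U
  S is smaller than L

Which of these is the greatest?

P

N is not greatest since N < W; Q is not greatest since Q < L; W is not greatest since W < U; S is not greatest since S < R; R is not greatest since R < P; V is not greatest since V < T; L is not greatest since L < U; M is not greatest since M < P; U is not greatest since U < T; T is not greatest since T < P.
Only P has nothing above it, so P is the greatest.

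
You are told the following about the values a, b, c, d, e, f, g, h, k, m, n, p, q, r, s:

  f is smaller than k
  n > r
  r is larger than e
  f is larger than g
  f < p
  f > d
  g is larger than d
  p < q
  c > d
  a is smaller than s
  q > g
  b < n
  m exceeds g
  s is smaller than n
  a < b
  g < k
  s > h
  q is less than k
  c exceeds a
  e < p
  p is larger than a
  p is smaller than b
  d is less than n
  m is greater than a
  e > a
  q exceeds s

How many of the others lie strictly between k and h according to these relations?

Chaining upward from h reaches: s, q, n.
Chaining downward from k reaches: a, e, d, g, f, p, s, q.
Strictly between h and k are those in both lists: s, q — 2 elements.

2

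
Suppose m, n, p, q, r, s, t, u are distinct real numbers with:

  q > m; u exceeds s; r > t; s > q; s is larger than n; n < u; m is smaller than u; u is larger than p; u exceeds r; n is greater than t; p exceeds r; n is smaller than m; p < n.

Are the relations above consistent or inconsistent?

The single ordering t < r < p < n < m < q < s < u satisfies every listed relation, so no contradiction arises.

consistent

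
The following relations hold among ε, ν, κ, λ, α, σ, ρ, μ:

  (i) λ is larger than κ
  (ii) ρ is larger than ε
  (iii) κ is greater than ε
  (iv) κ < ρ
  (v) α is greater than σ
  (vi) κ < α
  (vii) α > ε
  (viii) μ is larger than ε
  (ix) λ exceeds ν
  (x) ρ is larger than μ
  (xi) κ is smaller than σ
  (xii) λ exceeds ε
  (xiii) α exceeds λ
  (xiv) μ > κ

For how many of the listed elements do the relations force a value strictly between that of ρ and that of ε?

Chaining upward from ε reaches: κ, μ, σ, λ, α.
Chaining downward from ρ reaches: κ, μ.
Strictly between ε and ρ are those in both lists: κ, μ — 2 elements.

2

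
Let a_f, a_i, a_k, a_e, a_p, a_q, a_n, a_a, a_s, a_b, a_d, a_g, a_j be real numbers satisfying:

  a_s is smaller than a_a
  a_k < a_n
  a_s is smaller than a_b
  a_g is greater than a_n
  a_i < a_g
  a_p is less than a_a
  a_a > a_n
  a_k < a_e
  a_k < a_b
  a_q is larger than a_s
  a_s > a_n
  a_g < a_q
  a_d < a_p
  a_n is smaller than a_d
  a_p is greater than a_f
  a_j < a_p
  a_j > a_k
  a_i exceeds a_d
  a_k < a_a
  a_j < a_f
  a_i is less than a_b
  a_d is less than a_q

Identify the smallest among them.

a_k

Chaining upward from a_k: directly above it, a_j, a_n, a_e, a_b, a_a; then a_s, a_d, a_g, a_f, a_p; then a_i, a_q.
That covers every other element, and nothing is given below a_k, so a_k is the smallest.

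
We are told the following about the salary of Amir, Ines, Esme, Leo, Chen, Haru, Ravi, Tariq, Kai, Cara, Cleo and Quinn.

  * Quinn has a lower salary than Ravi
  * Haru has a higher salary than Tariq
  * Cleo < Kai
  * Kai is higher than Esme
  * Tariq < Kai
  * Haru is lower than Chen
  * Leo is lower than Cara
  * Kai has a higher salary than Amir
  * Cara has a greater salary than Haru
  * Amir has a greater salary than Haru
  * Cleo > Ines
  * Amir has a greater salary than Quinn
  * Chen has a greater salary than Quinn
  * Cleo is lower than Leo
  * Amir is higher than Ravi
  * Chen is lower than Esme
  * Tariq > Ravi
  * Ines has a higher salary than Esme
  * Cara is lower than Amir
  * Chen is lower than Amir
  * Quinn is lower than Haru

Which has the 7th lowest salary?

Piecing the relations together gives one ordering: Quinn < Ravi < Tariq < Haru < Chen < Esme < Ines < Cleo < Leo < Cara < Amir < Kai.
Counting 7 from the smallest end gives Ines.

Ines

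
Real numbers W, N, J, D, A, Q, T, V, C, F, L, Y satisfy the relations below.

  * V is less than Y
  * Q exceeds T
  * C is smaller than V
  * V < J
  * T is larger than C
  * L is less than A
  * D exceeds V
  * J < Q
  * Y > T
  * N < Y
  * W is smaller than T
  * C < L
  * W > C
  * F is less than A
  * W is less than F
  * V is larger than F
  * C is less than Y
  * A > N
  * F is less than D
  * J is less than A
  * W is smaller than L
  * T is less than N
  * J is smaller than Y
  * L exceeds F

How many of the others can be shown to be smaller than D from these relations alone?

4

Directly below D: F, V.
One step further: C, W (4 so far).
No other element is forced below D by the given relations, so the count is 4.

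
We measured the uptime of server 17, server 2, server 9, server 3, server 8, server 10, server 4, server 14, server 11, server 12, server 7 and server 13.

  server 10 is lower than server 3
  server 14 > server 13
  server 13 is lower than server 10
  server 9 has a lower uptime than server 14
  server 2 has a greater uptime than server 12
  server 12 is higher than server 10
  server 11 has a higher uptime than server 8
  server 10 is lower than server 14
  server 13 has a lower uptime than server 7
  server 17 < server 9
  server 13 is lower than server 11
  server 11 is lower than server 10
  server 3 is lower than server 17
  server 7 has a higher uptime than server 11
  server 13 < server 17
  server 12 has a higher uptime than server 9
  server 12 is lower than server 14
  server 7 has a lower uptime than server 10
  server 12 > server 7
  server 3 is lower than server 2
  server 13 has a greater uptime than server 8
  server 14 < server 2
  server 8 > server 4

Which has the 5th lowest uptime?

The consecutive relations fix a unique order: server 4 < server 8 < server 13 < server 11 < server 7 < server 10 < server 3 < server 17 < server 9 < server 12 < server 14 < server 2.
Counting 5 from the smallest end gives server 7.

server 7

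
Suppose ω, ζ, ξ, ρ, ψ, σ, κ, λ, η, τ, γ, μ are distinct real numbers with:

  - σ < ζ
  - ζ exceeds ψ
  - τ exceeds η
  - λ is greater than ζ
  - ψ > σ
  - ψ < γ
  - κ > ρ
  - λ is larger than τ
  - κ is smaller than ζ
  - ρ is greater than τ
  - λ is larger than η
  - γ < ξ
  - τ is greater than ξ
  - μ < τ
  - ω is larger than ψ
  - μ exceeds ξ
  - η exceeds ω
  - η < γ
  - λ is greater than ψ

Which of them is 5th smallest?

The consecutive relations fix a unique order: σ < ψ < ω < η < γ < ξ < μ < τ < ρ < κ < ζ < λ.
Counting 5 from the smallest end gives γ.

γ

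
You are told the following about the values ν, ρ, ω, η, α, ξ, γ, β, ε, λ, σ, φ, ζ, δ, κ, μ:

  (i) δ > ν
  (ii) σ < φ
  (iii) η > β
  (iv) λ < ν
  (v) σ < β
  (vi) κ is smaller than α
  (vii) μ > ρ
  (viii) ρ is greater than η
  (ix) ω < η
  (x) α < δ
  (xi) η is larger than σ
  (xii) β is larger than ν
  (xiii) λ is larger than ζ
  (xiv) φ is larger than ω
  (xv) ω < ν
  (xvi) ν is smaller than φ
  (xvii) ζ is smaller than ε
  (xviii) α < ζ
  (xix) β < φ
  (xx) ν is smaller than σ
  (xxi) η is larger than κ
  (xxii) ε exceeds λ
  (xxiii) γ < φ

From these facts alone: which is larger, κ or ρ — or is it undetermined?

ρ

Link the given pairs in sequence: κ < α; α < ζ; ζ < λ; λ < ν; ν < σ; σ < β; β < η; η < ρ.
Chaining these gives κ < α < ζ < λ < ν < σ < β < η < ρ.
So ρ is larger.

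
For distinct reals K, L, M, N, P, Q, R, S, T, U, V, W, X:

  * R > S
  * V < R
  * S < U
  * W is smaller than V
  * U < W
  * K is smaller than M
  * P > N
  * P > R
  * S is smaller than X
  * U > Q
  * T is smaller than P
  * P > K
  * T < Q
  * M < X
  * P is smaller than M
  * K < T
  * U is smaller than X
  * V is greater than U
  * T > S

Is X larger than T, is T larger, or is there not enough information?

X

Link the given pairs in sequence: T < Q; Q < U; U < W; W < V; V < R; R < P; P < M; M < X.
Together: T < Q < U < W < V < R < P < M < X.
So X is larger.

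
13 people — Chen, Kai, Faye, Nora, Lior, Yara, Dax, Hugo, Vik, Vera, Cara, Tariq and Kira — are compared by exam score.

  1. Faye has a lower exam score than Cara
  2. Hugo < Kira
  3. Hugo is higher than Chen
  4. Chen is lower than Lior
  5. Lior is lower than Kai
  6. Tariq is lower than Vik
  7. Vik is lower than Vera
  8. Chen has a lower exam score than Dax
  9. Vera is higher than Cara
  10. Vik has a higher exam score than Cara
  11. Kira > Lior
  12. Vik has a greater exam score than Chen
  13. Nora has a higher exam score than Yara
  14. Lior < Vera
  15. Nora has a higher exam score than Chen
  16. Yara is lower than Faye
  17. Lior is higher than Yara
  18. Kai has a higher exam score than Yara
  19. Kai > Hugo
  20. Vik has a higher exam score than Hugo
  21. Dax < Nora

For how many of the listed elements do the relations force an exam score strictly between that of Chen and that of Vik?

Chaining upward from Chen reaches: Dax, Hugo, Lior, Kira, Kai, Nora, Vera.
Chaining downward from Vik reaches: Yara, Faye, Hugo, Cara, Tariq.
Strictly between Chen and Vik are those in both lists: Hugo — 1 element.

1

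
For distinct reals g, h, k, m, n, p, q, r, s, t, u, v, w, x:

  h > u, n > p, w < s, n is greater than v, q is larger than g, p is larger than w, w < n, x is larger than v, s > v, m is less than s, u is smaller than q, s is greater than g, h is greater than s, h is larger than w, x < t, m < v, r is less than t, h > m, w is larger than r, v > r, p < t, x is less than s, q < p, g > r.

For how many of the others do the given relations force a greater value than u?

From u the given relations immediately reach q, h.
From those, p — 3 in total.
From those, n, t — 5 in total.
No other element is forced above u by the given relations, so the count is 5.

5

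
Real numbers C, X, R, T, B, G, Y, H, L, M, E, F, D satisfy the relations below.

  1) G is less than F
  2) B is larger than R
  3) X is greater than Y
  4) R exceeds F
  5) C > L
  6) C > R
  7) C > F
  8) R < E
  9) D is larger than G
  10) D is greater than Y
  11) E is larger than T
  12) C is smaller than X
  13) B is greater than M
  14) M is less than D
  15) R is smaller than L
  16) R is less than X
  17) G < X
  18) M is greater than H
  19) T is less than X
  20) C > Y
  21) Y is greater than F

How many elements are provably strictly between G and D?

2

The relations place G below D. An element lies strictly between them when it is forced above G and also forced below D.
Above G: {F, Y, R, L, E, B, C, X}. Below D: {H, F, Y, M}.
Intersection: {F, Y} — 2.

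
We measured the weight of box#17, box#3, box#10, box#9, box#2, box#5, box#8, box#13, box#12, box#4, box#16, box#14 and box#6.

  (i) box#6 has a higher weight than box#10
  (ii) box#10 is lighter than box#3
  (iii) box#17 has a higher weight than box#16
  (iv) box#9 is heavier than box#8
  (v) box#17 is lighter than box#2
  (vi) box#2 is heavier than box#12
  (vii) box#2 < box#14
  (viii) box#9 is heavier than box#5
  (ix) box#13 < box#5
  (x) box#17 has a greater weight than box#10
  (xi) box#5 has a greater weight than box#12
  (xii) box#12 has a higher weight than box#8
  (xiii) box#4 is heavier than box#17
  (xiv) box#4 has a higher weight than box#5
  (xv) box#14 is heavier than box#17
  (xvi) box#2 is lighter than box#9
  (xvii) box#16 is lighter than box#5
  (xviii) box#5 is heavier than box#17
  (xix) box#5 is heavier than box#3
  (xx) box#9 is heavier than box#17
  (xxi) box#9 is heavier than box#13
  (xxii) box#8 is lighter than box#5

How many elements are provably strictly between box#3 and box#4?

1

Chaining upward from box#3 reaches: box#5, box#9.
Chaining downward from box#4 reaches: box#10, box#8, box#13, box#16, box#12, box#17, box#5.
Strictly between box#3 and box#4 are those in both lists: box#5 — 1 element.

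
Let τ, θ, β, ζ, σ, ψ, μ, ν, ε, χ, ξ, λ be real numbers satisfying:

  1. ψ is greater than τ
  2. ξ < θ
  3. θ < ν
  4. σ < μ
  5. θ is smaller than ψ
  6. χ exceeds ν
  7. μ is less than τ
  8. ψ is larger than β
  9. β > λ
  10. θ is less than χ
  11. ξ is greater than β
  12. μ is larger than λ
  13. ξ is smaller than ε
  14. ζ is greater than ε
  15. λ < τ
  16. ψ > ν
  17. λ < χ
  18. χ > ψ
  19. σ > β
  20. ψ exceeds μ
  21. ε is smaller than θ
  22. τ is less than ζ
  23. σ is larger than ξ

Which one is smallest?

λ

Chaining upward from λ: directly above it, β, μ, τ, χ; then ξ, σ, ζ, ψ; then ε, θ; then ν.
That covers every other element, and nothing is given below λ, so λ is the smallest.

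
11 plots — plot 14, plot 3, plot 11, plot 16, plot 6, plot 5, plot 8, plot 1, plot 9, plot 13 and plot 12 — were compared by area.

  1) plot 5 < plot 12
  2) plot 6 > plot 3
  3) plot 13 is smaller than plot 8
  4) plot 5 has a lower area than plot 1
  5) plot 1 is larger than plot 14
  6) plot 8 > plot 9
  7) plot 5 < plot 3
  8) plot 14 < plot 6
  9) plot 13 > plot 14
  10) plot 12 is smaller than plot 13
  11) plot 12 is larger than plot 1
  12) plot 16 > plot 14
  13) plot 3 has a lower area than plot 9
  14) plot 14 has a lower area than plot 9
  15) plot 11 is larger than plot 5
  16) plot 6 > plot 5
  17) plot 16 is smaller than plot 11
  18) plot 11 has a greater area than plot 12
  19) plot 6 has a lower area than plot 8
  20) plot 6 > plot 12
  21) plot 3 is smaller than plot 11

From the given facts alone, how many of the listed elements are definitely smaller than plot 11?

The elements the relations force below plot 11 are plot 14, plot 5, plot 3, plot 1, plot 16, plot 12 — no chain reaches any other.
That is 6.

6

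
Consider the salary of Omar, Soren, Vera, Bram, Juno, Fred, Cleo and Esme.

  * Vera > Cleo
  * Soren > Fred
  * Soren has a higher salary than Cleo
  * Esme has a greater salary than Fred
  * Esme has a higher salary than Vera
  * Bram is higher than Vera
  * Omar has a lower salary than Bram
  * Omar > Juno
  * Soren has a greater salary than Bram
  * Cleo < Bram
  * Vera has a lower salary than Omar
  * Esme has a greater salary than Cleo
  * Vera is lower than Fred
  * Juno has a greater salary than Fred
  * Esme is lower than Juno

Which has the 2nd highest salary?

Bram

Chaining the given pairs: Cleo < Vera < Fred < Esme < Juno < Omar < Bram < Soren.
The 2nd largest is Bram.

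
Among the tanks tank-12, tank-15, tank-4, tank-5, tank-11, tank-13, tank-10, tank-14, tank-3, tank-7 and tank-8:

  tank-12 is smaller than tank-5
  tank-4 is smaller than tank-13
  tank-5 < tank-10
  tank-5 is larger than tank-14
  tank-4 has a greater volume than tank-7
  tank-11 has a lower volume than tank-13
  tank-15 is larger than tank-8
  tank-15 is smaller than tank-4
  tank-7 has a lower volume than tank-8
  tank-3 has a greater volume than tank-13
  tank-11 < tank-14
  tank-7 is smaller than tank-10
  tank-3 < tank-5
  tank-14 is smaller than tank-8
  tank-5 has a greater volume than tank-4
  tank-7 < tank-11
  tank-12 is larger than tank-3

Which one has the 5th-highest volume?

The consecutive relations fix a unique order: tank-7 < tank-11 < tank-14 < tank-8 < tank-15 < tank-4 < tank-13 < tank-3 < tank-12 < tank-5 < tank-10.
Counting 5 from the largest end gives tank-13.

tank-13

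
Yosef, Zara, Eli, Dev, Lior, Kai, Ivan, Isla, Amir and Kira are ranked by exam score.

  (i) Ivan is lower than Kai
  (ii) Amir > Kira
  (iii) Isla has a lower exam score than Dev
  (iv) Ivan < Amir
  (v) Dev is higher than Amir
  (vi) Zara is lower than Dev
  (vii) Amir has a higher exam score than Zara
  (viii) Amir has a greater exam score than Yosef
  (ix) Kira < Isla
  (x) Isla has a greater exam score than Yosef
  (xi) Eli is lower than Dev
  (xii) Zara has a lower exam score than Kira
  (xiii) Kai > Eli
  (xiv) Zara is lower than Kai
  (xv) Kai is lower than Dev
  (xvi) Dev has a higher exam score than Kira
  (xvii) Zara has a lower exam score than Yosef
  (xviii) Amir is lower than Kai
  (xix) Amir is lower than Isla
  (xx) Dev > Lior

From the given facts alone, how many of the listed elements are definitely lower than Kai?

Directly below Kai: Zara, Eli, Ivan, Amir.
One step further: Kira, Yosef (6 so far).
Nothing else is reachable below Kai; 6 in all.

6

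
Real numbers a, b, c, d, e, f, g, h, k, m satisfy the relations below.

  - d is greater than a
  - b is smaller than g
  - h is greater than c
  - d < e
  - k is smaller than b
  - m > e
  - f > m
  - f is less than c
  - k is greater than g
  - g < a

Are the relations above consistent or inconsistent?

Chaining the given relations yields k < b < g, so k < g. But one relation states g < k. These cannot both hold.

inconsistent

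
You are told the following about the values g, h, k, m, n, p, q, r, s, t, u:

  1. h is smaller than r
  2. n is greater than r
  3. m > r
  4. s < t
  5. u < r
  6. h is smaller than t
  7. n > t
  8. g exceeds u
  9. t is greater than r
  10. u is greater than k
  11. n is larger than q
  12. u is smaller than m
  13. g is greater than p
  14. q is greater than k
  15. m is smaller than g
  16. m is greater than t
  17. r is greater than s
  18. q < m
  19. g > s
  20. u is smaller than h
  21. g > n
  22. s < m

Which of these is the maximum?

g

s is not greatest since s < r; k is not greatest since k < u; u is not greatest since u < r; p is not greatest since p < g; h is not greatest since h < t; r is not greatest since r < t; t is not greatest since t < n; q is not greatest since q < m; n is not greatest since n < g; m is not greatest since m < g.
Only g has nothing above it, so g is the maximum.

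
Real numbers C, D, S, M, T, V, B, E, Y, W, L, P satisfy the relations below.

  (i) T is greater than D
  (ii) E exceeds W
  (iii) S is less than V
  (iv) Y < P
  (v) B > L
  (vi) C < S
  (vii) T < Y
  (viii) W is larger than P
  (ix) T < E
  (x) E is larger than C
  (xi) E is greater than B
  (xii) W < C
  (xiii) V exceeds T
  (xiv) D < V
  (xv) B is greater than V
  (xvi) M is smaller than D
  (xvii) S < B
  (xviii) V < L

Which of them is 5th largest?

S

Piecing the relations together gives one ordering: M < D < T < Y < P < W < C < S < V < L < B < E.
Counting 5 from the largest end gives S.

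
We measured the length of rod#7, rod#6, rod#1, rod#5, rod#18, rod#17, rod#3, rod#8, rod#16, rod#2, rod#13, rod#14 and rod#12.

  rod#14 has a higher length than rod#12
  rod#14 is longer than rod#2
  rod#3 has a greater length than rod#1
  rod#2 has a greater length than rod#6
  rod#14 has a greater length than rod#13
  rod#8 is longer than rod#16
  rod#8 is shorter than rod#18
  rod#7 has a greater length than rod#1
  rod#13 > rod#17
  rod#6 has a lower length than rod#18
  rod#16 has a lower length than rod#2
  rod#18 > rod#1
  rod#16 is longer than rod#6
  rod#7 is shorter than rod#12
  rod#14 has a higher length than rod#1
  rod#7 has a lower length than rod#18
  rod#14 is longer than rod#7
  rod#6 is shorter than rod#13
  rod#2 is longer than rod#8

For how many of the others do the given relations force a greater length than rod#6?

Directly above rod#6: rod#16, rod#13, rod#2, rod#18.
One step further: rod#8, rod#14 (6 so far).
Nothing else is reachable above rod#6; 6 in all.

6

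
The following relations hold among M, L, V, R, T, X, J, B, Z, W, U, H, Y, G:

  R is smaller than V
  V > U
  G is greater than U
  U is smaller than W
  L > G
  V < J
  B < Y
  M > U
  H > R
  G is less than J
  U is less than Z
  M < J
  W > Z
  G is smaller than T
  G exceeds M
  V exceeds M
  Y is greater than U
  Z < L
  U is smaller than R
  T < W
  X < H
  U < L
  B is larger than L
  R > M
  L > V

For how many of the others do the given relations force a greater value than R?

The elements the relations force above R are H, V, L, J, B, Y — no chain reaches any other.
That is 6.

6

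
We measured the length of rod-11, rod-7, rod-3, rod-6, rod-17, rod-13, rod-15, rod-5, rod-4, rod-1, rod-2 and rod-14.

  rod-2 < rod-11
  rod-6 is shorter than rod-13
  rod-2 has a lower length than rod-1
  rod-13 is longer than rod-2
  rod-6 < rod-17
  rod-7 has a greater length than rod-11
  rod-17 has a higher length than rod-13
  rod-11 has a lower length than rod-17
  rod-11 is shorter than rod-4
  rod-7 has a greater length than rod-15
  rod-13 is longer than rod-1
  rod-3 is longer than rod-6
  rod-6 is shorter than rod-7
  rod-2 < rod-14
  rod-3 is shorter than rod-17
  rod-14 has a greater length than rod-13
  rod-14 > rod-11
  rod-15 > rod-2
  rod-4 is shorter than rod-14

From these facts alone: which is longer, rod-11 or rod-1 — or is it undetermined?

Following every chain through rod-11: above rod-11 we get rod-7, rod-4, rod-14, rod-17; below rod-11 we get rod-2.
rod-1 is not reached, and no chain runs the other way from rod-1 to rod-11.
So the given relations leave the order of rod-11 and rod-1 undetermined.

undetermined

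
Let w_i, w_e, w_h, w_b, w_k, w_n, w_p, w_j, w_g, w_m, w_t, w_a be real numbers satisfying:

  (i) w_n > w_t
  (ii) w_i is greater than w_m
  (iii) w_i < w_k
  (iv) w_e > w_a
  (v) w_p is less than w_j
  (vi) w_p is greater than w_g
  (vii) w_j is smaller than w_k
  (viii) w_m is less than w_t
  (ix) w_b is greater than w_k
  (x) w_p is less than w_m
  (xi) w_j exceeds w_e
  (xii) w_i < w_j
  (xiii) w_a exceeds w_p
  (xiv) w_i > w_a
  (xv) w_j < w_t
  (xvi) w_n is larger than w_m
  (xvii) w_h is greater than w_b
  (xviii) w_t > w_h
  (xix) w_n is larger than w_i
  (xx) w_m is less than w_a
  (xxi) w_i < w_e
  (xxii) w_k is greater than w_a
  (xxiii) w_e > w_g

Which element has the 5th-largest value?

w_k

Piecing the relations together gives one ordering: w_g < w_p < w_m < w_a < w_i < w_e < w_j < w_k < w_b < w_h < w_t < w_n.
The 5th largest is w_k.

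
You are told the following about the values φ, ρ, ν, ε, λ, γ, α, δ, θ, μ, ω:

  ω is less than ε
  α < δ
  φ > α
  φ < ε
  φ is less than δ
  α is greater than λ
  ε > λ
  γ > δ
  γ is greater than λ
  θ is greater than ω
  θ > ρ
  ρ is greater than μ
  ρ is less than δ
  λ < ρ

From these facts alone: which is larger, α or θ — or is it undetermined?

undetermined

Following every chain through α: above α we get φ, δ, ε, γ; below α we get λ.
θ is not reached, and no chain runs the other way from θ to α.
So the given relations leave the order of α and θ undetermined.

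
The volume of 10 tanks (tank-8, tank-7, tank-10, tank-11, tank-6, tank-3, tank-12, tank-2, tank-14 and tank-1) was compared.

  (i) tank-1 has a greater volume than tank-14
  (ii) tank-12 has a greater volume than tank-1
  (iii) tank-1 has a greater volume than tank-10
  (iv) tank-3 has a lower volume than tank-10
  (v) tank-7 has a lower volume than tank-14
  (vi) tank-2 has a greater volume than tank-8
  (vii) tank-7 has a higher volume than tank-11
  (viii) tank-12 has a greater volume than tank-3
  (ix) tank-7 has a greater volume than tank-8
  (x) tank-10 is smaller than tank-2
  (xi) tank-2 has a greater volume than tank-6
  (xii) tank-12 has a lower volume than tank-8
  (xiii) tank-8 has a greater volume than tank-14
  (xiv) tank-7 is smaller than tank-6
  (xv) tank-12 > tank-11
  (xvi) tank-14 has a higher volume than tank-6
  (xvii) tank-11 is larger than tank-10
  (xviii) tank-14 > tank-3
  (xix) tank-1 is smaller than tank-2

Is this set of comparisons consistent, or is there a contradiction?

Chaining the given relations yields tank-7 < tank-6 < tank-14 < tank-1 < tank-12 < tank-8, so tank-7 < tank-8. But one relation states tank-8 < tank-7. These cannot both hold.

inconsistent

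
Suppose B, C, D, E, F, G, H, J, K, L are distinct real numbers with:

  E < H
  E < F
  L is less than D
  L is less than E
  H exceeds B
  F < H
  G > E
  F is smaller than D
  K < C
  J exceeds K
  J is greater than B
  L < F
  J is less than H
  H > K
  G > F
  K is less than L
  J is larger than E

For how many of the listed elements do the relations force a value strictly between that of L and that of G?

2

Chaining upward from L reaches: E, F, J, H, D.
Chaining downward from G reaches: K, E, F.
Strictly between L and G are those in both lists: E, F — 2 elements.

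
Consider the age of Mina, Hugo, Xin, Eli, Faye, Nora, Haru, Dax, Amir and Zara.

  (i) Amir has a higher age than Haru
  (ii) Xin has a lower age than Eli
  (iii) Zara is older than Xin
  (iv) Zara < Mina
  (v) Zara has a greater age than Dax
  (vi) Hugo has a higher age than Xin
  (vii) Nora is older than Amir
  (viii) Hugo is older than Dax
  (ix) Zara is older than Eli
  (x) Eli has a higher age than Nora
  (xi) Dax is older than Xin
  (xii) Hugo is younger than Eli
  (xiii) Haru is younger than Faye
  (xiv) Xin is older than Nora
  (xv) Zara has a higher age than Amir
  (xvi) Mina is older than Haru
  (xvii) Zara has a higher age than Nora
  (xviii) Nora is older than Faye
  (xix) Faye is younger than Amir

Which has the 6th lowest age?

Dax

Chaining the given pairs: Haru < Faye < Amir < Nora < Xin < Dax < Hugo < Eli < Zara < Mina.
Counting 6 from the smallest end gives Dax.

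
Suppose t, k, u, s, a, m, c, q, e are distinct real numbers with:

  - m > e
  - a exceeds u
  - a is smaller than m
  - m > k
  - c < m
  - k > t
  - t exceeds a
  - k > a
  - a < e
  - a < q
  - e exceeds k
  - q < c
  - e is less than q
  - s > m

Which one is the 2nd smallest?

a

The consecutive relations fix a unique order: u < a < t < k < e < q < c < m < s.
The 2nd smallest is a.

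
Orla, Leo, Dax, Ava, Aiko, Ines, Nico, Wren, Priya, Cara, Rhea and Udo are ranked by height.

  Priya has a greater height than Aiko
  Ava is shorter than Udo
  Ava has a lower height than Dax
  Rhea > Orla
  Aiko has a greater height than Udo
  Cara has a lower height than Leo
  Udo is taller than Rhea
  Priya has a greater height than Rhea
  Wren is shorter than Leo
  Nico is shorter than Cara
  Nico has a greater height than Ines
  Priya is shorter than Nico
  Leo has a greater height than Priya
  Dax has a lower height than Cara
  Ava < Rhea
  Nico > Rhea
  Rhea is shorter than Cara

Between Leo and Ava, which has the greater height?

Leo

Link the given pairs in sequence: Ava < Rhea; Rhea < Udo; Udo < Aiko; Aiko < Priya; Priya < Nico; Nico < Cara; Cara < Leo.
Together: Ava < Rhea < Udo < Aiko < Priya < Nico < Cara < Leo.
So Ava < Leo; Leo is the taller of the two.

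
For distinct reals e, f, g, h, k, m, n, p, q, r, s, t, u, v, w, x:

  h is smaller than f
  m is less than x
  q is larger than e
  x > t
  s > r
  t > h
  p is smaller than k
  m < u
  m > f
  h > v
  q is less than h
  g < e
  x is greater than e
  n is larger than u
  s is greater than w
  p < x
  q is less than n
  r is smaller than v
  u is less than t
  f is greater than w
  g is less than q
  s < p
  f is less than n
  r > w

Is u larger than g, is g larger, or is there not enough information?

g < e and e < q give g < q.
Then q < h extends the chain to h.
Then h < f extends the chain to f.
With f < m: g < e < q < h < f < m.
Then m < u extends the chain to u.
So u is larger.

u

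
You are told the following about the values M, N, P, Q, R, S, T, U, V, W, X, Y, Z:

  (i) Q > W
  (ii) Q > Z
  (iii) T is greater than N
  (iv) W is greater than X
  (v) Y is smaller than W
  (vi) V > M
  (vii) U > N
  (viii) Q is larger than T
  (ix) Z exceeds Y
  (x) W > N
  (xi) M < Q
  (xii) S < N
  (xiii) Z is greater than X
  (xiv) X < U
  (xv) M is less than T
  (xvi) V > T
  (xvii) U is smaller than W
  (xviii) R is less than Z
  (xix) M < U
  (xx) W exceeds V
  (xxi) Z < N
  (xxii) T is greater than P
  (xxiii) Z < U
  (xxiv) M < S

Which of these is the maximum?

Y is not greatest since Y < Z; X is not greatest since X < Z; M is not greatest since M < U; R is not greatest since R < Z; S is not greatest since S < N; Z is not greatest since Z < N; N is not greatest since N < W; P is not greatest since P < T; U is not greatest since U < W; T is not greatest since T < V; V is not greatest since V < W; W is not greatest since W < Q.
Only Q has nothing above it, so Q is the maximum.

Q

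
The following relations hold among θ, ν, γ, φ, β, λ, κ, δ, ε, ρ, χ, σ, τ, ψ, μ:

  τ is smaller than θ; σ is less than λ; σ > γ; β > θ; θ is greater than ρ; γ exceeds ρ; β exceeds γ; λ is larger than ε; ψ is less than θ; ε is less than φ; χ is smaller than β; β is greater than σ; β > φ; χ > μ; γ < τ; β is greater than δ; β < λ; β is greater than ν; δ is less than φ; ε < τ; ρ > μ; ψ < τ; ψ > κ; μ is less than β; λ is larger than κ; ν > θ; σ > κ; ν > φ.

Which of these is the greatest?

Chaining downward from λ: directly below it, κ, ε, σ, β; then δ, μ, φ, γ, χ, θ, ν; then ψ, ρ, τ.
That covers every other element, and nothing is given above λ, so λ is the greatest.

λ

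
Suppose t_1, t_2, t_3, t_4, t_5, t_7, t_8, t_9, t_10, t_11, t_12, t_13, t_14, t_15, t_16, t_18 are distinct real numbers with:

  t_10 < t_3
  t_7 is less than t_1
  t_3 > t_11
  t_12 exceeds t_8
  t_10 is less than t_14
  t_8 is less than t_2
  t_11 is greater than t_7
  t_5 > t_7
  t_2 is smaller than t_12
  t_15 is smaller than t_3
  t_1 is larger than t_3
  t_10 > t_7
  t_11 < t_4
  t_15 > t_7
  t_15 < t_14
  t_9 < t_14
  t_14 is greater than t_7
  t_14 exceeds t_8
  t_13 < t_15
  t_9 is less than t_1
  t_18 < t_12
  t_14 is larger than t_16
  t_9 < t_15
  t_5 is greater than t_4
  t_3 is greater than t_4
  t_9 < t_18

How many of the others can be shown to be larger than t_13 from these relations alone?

From t_13 the given relations immediately reach t_15.
From those, t_3, t_14 — 3 in total.
From those, t_1 — 4 in total.
No other element is forced above t_13 by the given relations, so the count is 4.

4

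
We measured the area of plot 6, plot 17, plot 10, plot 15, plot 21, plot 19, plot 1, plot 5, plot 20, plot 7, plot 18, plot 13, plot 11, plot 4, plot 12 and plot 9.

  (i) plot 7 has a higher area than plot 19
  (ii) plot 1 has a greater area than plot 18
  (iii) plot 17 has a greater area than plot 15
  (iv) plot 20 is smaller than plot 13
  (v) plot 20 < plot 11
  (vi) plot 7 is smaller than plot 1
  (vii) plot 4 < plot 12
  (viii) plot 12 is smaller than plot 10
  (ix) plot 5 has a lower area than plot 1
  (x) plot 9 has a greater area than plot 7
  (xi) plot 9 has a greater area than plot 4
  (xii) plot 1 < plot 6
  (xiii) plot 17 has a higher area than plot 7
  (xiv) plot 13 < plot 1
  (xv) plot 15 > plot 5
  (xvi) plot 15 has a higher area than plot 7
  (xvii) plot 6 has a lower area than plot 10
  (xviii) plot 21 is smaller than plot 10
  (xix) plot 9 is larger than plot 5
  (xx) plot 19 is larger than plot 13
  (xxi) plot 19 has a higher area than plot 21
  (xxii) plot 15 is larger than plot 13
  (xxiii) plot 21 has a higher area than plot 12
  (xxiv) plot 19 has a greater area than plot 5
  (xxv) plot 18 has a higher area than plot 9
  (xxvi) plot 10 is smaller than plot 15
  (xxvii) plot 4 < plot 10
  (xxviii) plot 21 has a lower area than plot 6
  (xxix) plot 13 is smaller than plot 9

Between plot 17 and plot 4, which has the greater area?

plot 17

Chaining the given relations: plot 4 < plot 12 < plot 21 < plot 19 < plot 7 < plot 9 < plot 18 < plot 1 < plot 6 < plot 10 < plot 15 < plot 17.
So plot 4 < plot 17; plot 17 is the larger of the two.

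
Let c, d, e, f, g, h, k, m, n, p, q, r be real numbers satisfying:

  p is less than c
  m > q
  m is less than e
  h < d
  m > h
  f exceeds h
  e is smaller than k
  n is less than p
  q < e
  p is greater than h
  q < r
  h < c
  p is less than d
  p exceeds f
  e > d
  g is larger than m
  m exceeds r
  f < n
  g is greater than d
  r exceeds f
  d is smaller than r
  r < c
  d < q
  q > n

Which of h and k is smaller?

h

Link the given pairs in sequence: h < f; f < n; n < p; p < d; d < q; q < r; r < m; m < e; e < k.
Together: h < f < n < p < d < q < r < m < e < k.
So h < k; h is the smaller of the two.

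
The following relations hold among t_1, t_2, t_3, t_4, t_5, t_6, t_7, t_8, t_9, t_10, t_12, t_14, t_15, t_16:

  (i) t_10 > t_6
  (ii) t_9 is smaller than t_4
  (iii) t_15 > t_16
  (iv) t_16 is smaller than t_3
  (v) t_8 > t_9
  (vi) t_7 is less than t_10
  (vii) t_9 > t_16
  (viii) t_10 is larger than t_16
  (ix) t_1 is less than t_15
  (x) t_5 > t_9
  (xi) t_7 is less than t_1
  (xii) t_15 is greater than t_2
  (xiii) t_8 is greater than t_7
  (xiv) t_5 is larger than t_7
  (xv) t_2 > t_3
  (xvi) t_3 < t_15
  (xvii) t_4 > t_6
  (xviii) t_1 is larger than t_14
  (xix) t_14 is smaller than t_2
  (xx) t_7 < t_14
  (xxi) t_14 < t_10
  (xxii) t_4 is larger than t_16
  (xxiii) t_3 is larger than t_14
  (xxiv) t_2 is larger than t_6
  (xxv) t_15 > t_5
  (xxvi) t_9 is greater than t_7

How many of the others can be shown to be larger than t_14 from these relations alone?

Directly above t_14: t_3, t_1, t_10, t_2.
One step further: t_15 (5 so far).
No other element is forced above t_14 by the given relations, so the count is 5.

5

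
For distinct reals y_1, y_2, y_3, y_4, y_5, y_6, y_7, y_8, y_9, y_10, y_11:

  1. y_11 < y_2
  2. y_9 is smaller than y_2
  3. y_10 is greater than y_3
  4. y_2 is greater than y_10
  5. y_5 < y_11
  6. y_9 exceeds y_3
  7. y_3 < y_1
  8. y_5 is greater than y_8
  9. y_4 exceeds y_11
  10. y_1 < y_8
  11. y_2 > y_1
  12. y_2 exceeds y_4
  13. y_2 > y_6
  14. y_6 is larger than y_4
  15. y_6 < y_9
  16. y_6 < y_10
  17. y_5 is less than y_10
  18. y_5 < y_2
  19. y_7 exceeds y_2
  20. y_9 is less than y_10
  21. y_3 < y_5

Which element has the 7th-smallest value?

y_6

Piecing the relations together gives one ordering: y_3 < y_1 < y_8 < y_5 < y_11 < y_4 < y_6 < y_9 < y_10 < y_2 < y_7.
Counting 7 from the smallest end gives y_6.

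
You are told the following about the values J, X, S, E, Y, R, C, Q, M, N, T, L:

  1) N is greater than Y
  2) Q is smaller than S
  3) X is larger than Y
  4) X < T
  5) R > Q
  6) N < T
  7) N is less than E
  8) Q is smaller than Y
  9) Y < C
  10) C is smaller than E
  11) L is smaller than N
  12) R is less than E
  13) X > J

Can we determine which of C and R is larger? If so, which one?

undetermined

Following every chain through R: above R we get E; below R we get Q.
C is not reached, and no chain runs the other way from C to R.
So the given relations leave the order of R and C undetermined.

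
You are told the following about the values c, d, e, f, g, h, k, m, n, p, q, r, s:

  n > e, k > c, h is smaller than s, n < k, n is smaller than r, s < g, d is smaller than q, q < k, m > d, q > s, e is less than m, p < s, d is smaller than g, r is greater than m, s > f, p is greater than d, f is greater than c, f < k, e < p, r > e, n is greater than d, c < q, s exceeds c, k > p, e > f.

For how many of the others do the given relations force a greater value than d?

8

From d the given relations immediately reach p, m, q, n, g.
From those, s, r, k — 8 in total.
Nothing else is reachable above d; 8 in all.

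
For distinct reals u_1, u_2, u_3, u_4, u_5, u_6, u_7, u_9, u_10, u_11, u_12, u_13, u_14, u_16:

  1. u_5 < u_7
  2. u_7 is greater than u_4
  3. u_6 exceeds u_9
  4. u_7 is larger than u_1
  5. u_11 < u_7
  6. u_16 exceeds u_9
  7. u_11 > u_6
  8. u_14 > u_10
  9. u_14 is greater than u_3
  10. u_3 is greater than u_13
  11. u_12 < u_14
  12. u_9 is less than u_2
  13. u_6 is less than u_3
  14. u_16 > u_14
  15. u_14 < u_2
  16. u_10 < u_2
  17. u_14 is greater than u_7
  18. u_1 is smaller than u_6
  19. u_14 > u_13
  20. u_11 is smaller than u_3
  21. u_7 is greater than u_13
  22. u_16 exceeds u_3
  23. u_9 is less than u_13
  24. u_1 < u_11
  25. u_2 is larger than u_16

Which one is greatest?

u_9 is not greatest since u_9 < u_13; u_10 is not greatest since u_10 < u_14; u_1 is not greatest since u_1 < u_11; u_12 is not greatest since u_12 < u_14; u_13 is not greatest since u_13 < u_3; u_4 is not greatest since u_4 < u_7; u_6 is not greatest since u_6 < u_3; u_11 is not greatest since u_11 < u_7; u_3 is not greatest since u_3 < u_16; u_5 is not greatest since u_5 < u_7; u_7 is not greatest since u_7 < u_14; u_14 is not greatest since u_14 < u_2; u_16 is not greatest since u_16 < u_2.
Only u_2 has nothing above it, so u_2 is the greatest.

u_2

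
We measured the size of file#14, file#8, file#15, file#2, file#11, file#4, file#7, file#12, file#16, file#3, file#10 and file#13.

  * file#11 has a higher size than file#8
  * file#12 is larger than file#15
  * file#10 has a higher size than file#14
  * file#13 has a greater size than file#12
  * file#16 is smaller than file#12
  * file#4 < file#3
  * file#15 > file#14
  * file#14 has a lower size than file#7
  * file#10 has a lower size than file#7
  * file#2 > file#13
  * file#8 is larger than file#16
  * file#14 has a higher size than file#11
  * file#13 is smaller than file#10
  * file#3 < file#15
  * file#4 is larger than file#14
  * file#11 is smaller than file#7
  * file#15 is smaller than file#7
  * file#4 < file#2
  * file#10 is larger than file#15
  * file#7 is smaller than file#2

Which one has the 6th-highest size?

Chaining the given pairs: file#16 < file#8 < file#11 < file#14 < file#4 < file#3 < file#15 < file#12 < file#13 < file#10 < file#7 < file#2.
Counting 6 from the largest end gives file#15.

file#15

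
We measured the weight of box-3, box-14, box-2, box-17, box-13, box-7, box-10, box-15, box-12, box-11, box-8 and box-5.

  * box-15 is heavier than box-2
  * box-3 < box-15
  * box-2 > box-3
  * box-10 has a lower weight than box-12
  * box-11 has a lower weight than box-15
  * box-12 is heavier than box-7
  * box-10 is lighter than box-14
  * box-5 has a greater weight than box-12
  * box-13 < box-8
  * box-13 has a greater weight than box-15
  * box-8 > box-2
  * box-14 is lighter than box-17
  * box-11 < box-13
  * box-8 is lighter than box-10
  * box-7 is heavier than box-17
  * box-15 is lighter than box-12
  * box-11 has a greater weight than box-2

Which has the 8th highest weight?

box-13

Chaining the given pairs: box-3 < box-2 < box-11 < box-15 < box-13 < box-8 < box-10 < box-14 < box-17 < box-7 < box-12 < box-5.
Counting 8 from the largest end gives box-13.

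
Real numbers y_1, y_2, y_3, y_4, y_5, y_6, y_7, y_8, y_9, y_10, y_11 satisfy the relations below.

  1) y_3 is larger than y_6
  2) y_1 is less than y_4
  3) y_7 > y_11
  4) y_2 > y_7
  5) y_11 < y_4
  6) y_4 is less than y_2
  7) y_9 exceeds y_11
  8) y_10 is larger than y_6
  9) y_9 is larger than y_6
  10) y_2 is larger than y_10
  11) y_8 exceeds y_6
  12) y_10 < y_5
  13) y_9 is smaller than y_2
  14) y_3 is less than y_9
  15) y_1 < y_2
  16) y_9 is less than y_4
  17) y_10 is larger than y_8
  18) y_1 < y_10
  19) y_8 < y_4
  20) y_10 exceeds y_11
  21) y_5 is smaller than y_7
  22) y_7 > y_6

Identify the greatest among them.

Chaining downward from y_2: directly below it, y_1, y_9, y_10, y_4, y_7; then y_6, y_11, y_3, y_8, y_5.
That covers every other element, and nothing is given above y_2, so y_2 is the greatest.

y_2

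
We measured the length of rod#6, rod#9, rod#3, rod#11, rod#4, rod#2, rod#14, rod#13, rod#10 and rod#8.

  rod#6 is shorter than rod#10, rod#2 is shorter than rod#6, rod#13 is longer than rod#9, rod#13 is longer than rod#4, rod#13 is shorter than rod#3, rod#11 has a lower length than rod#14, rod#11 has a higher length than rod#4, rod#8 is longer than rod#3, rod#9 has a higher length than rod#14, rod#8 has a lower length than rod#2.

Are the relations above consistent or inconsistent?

consistent

The single ordering rod#4 < rod#11 < rod#14 < rod#9 < rod#13 < rod#3 < rod#8 < rod#2 < rod#6 < rod#10 satisfies every listed relation, so no contradiction arises.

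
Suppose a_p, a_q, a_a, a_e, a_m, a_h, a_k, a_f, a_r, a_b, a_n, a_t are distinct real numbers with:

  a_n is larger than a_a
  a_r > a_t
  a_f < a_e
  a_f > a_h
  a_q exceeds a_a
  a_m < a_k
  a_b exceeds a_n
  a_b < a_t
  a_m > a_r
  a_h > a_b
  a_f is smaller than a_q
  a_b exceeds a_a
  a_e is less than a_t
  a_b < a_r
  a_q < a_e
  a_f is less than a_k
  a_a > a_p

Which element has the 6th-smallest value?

a_f

The consecutive relations fix a unique order: a_p < a_a < a_n < a_b < a_h < a_f < a_q < a_e < a_t < a_r < a_m < a_k.
Counting 6 from the smallest end gives a_f.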